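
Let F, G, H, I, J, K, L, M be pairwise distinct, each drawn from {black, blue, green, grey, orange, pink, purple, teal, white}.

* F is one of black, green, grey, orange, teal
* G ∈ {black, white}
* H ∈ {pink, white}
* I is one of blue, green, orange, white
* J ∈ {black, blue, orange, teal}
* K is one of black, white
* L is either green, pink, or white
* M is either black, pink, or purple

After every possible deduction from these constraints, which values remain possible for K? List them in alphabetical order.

G and K share exactly the 2 values {black, white}; by pigeonhole those values go to them, so strike black, white from F, H, I, J, L, M.
H must be pink (only option left). So L, M can't be pink.
L has just one choice, so L = green. Strike green from F, I.
M's domain is down to {purple}, so M = purple.
No further eliminations apply; K can still be any of black, white.

black, white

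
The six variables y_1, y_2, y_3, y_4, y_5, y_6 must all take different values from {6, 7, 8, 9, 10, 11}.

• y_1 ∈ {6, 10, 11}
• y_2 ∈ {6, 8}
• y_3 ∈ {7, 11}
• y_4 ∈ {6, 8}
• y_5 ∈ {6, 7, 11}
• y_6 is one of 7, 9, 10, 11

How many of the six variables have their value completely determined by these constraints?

The 6 variables together cover exactly {6, 7, 8, 9, 10, 11} — 6 values for 6 variables — and 9 appears only in y_6's list, so y_6 = 9.
The 5 still-open variables together cover exactly {6, 7, 8, 10, 11} — 5 values for 5 variables — and 10 appears only in y_1's list, so y_1 = 10.
y_2 and y_4 between them cover only {6, 8} — a naked pair. Remove those values from y_5.
Determined: y_1=10, y_6=9. The other variables each still have more than one consistent value. That makes 2.

2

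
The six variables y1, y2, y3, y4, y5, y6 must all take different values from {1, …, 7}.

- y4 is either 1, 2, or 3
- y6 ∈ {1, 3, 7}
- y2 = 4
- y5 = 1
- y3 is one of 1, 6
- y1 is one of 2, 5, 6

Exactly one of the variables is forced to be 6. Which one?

y3

y2 has just one choice, so y2 = 4.
That leaves y5 = 1. So y3, y4, y6 can't be 1.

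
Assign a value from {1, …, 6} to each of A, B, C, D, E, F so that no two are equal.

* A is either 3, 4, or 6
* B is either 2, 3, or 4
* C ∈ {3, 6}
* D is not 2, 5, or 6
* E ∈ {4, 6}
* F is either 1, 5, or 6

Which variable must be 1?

Among the 6 variables, 2 fits only B (and all 6 values in {1, 2, 3, 4, 5, 6} must be used), so B = 2.
Among the 5 still-open variables, 5 fits only F (and all 5 values in {1, 3, 4, 5, 6} must be used), so F = 5.
The 4 still-open variables draw from only 4 values {1, 3, 4, 6}, so each is used; only D can be 1, hence D = 1.

D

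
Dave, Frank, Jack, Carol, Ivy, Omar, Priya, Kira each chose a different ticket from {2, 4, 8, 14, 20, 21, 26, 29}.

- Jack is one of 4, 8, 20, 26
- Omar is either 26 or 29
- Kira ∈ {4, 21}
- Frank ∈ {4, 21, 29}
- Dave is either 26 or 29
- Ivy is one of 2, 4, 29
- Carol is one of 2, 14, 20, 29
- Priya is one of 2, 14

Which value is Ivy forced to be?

The 8 variables draw from only 8 values {2, 4, 8, 14, 20, 21, 26, 29}, so each is used; only Jack can be 8, hence Jack = 8.
The 7 still-open variables draw from only 7 values {2, 4, 14, 20, 21, 26, 29}, so each is used; only Carol can be 20, hence Carol = 20.
The 6 still-open variables together cover exactly {2, 4, 14, 21, 26, 29} — 6 values for 6 variables — and 14 appears only in Priya's list, so Priya = 14.
Among the 5 still-open variables, 2 fits only Ivy (and all 5 values in {2, 4, 21, 26, 29} must be used), so Ivy = 2.

2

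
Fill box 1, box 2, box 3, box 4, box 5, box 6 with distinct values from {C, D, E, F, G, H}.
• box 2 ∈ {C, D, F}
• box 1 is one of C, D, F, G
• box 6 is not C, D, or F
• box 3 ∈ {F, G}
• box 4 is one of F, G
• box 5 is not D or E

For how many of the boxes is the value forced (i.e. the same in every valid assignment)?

2

The 6 variables draw from only 6 values {C, D, E, F, G, H}, so each is used; only box 6 can be E, hence box 6 = E.
The 5 still-open variables draw from only 5 values {C, D, F, G, H}, so each is used; only box 5 can be H, hence box 5 = H.
box 3 and box 4 between them cover only {F, G} — a naked pair. Remove those values from box 1, box 2.
Determined: box 5=H, box 6=E. The other boxes each still have more than one consistent value. That makes 2.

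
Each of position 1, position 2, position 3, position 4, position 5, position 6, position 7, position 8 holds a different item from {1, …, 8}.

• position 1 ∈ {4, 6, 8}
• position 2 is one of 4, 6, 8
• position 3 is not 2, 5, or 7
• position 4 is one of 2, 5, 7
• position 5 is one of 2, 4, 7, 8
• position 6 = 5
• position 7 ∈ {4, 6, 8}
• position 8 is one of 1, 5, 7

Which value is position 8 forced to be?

position 6 has just one choice, so position 6 = 5. Remove 5 from position 4, position 8.
Among the 7 still-open variables, 3 fits only position 3 (and all 7 values in {1, 2, 3, 4, 6, 7, 8} must be used), so position 3 = 3.
Among the 6 still-open variables, 1 fits only position 8 (and all 6 values in {1, 2, 4, 6, 7, 8} must be used), so position 8 = 1.

1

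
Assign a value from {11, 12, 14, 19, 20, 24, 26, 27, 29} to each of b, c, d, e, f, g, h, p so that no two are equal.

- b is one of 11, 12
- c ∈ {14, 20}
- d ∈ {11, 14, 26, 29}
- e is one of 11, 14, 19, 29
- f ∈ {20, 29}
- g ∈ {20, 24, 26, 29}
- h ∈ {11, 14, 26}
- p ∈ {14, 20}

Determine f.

29

Among the 8 variables, 12 fits only b (and all 8 values in {11, 12, 14, 19, 20, 24, 26, 29} must be used), so b = 12.
The 7 still-open variables together cover exactly {11, 14, 19, 20, 24, 26, 29} — 7 values for 7 variables — and 19 appears only in e's list, so e = 19.
The 6 still-open variables draw from only 6 values {11, 14, 20, 24, 26, 29}, so each is used; only g can be 24, hence g = 24.
c and p between them cover only {14, 20} — a naked pair. Remove those values from d, f, h.
So f = 29.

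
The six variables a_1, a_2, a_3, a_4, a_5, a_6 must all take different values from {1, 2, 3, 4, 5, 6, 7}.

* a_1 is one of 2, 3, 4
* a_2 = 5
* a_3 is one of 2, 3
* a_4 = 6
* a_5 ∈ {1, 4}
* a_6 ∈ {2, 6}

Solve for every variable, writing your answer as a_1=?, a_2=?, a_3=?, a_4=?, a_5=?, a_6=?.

a_1=4, a_2=5, a_3=3, a_4=6, a_5=1, a_6=2

a_2 has just one choice, so a_2 = 5.
a_4 must be 6 (only option left). Remove 6 from a_6.
a_6 must be 2 (only option left). Remove 2 from a_1, a_3.
a_3's domain is down to {3}, so a_3 = 3. Remove 3 from a_1.
That leaves a_1 = 4. So a_5 can't be 4.
That leaves a_5 = 1.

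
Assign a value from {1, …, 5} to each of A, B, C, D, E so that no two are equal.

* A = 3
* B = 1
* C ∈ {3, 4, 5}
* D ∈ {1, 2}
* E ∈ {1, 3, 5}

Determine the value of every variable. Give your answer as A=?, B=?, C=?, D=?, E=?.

A=3, B=1, C=4, D=2, E=5

A must be 3 (only option left). Strike 3 from C, E.
B must be 1 (only option left). So D, E can't be 1.
D has just one choice, so D = 2.
E has just one choice, so E = 5. Remove 5 from C.
C must be 4 (only option left).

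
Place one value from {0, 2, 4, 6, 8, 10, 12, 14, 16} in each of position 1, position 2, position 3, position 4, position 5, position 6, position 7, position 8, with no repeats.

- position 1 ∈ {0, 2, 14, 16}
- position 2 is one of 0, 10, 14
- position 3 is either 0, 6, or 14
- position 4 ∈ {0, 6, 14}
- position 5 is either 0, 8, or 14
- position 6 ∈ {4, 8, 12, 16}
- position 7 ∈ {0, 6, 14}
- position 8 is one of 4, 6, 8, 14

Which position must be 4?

position 8

position 3, position 4, position 7 between them cover only {0, 6, 14} — a naked triple. Remove those values from position 1, position 2, position 5, position 8.
That leaves position 2 = 10.
That leaves position 5 = 8. So position 6, position 8 can't be 8.
So 4 goes to position 8.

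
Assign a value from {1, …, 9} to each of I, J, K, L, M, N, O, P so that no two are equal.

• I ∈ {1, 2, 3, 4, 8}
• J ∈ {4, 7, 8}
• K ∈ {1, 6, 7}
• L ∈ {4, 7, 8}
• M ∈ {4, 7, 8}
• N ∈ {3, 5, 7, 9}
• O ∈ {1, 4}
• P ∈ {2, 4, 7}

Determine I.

3

J, L, M between them cover only {4, 7, 8} — a naked triple. Remove those values from I, K, N, O, P.
O's domain is down to {1}, so O = 1. Eliminate 1 elsewhere: I, K.
P must be 2 (only option left). Remove 2 from I.
So I = 3.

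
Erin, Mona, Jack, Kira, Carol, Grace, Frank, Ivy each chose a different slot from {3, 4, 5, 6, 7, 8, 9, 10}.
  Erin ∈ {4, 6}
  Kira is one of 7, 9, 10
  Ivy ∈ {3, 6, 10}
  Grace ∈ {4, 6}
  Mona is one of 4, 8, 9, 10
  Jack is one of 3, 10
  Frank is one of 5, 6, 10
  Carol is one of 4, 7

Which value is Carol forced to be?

The 8 variables draw from only 8 values {3, 4, 5, 6, 7, 8, 9, 10}, so each is used; only Frank can be 5, hence Frank = 5.
The 7 still-open variables together cover exactly {3, 4, 6, 7, 8, 9, 10} — 7 values for 7 variables — and 8 appears only in Mona's list, so Mona = 8.
The 6 still-open variables together cover exactly {3, 4, 6, 7, 9, 10} — 6 values for 6 variables — and 9 appears only in Kira's list, so Kira = 9.
The 5 still-open variables together cover exactly {3, 4, 6, 7, 10} — 5 values for 5 variables — and 7 appears only in Carol's list, so Carol = 7.

7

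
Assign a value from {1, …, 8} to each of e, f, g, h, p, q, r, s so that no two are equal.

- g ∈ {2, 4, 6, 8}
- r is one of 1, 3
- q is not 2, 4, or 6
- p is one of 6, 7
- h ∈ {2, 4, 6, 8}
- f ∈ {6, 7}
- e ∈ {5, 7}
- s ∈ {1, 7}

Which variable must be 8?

f and p share exactly the 2 values {6, 7}; by pigeonhole those values go to them, so strike 6, 7 from e, g, h, q, s.
e has just one choice, so e = 5. Strike 5 from q.
s has just one choice, so s = 1. So q, r can't be 1.
r's domain is down to {3}, so r = 3. Remove 3 from q.
So 8 goes to q.

q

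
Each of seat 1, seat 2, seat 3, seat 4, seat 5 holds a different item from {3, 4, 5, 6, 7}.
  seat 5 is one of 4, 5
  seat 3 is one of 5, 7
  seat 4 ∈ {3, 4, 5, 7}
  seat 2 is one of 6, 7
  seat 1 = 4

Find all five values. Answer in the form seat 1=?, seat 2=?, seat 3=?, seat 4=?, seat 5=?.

seat 1 must be 4 (only option left). Eliminate 4 elsewhere: seat 4, seat 5.
seat 5 has just one choice, so seat 5 = 5. Remove 5 from seat 3, seat 4.
seat 3 has just one choice, so seat 3 = 7. Strike 7 from seat 2, seat 4.
seat 4 has just one choice, so seat 4 = 3.
seat 2 has just one choice, so seat 2 = 6.

seat 1=4, seat 2=6, seat 3=7, seat 4=3, seat 5=5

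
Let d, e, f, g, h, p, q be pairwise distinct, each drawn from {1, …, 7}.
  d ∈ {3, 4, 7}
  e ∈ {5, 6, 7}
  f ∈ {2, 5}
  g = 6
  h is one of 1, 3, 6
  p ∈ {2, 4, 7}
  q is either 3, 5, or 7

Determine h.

1

g's domain is down to {6}, so g = 6. Strike 6 from e, h.
The 6 still-open variables draw from only 6 values {1, 2, 3, 4, 5, 7}, so each is used; only h can be 1, hence h = 1.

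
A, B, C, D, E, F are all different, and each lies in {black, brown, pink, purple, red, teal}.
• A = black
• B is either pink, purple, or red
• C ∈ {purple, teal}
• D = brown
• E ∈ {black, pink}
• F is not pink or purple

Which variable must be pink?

A's domain is down to {black}, so A = black. So E, F can't be black.
So pink goes to E.

E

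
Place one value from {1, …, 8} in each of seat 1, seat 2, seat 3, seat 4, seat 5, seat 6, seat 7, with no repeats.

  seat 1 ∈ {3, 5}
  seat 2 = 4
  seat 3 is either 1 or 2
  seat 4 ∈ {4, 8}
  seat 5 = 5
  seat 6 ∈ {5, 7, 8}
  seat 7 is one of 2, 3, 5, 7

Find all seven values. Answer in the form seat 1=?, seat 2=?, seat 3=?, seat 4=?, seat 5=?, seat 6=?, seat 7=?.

seat 1=3, seat 2=4, seat 3=1, seat 4=8, seat 5=5, seat 6=7, seat 7=2

seat 2 must be 4 (only option left). Eliminate 4 elsewhere: seat 4.
seat 4 must be 8 (only option left). Eliminate 8 elsewhere: seat 6.
That leaves seat 5 = 5. Eliminate 5 elsewhere: seat 1, seat 6, seat 7.
seat 6 must be 7 (only option left). Strike 7 from seat 7.
seat 1's domain is down to {3}, so seat 1 = 3. So seat 7 can't be 3.
seat 7's domain is down to {2}, so seat 7 = 2. Strike 2 from seat 3.
seat 3's domain is down to {1}, so seat 3 = 1.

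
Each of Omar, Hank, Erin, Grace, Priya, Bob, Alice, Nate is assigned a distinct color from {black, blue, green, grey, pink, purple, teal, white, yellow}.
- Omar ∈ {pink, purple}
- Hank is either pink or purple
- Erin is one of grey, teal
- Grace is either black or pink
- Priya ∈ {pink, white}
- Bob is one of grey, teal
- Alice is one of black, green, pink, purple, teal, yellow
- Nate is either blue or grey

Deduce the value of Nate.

Omar and Hank between them cover only {pink, purple} — a naked pair. Remove those values from Grace, Priya, Alice.
Grace has just one choice, so Grace = black. Remove black from Alice.
Priya must be white (only option left).
Erin and Bob share exactly the 2 values {grey, teal}; by pigeonhole those values go to them, so strike grey, teal from Alice, Nate.
So Nate = blue.

blue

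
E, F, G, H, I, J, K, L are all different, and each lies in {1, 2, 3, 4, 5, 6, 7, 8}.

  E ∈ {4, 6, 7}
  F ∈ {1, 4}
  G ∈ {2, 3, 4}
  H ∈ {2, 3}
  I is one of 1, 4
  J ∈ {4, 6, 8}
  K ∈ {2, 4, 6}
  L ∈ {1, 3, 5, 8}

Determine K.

The 8 variables together cover exactly {1, 2, 3, 4, 5, 6, 7, 8} — 8 values for 8 variables — and 5 appears only in L's list, so L = 5.
Among the 7 still-open variables, 7 fits only E (and all 7 values in {1, 2, 3, 4, 6, 7, 8} must be used), so E = 7.
The 6 still-open variables draw from only 6 values {1, 2, 3, 4, 6, 8}, so each is used; only J can be 8, hence J = 8.
Among the 5 still-open variables, 6 fits only K (and all 5 values in {1, 2, 3, 4, 6} must be used), so K = 6.

6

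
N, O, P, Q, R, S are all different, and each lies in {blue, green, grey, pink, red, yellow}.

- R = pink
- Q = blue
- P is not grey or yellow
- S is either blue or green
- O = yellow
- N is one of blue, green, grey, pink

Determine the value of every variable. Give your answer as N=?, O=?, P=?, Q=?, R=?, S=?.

N=grey, O=yellow, P=red, Q=blue, R=pink, S=green

O must be yellow (only option left).
Q has just one choice, so Q = blue. Strike blue from N, P, S.
R's domain is down to {pink}, so R = pink. So N, P can't be pink.
That leaves S = green. So N, P can't be green.
N has just one choice, so N = grey.
That leaves P = red.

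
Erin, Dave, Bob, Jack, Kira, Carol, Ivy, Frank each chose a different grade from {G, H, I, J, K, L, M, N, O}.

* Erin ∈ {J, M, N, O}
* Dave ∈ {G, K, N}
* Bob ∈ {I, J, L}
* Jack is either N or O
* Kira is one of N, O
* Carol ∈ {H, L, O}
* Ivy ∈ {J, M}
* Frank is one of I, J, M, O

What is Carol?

H

The 2 variables Jack and Kira are confined to {N, O}, which locks those values in; drop them from Erin, Dave, Carol, Frank.
Erin and Ivy between them cover only {J, M} — a naked pair. Remove those values from Bob, Frank.
Frank must be I (only option left). Remove I from Bob.
That leaves Bob = L. Remove L from Carol.
So Carol = H.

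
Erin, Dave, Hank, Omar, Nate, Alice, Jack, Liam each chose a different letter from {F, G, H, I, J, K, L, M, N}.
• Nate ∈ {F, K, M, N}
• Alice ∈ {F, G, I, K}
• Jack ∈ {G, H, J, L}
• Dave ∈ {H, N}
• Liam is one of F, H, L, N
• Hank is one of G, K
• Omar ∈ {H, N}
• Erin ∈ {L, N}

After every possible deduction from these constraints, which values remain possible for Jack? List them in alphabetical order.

Dave and Omar between them cover only {H, N} — a naked pair. Remove those values from Erin, Nate, Jack, Liam.
That leaves Erin = L. Eliminate L elsewhere: Jack, Liam.
Liam must be F (only option left). Strike F from Nate, Alice.
No further eliminations apply; Jack can still be any of G, J.

G, J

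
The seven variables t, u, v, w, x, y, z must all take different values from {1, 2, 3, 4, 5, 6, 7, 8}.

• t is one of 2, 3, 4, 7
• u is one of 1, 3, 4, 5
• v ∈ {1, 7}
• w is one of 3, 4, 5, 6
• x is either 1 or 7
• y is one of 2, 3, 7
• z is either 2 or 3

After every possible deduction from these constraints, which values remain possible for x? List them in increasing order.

1, 7

The 7 variables together cover exactly {1, 2, 3, 4, 5, 6, 7} — 7 values for 7 variables — and 6 appears only in w's list, so w = 6.
The 6 still-open variables draw from only 6 values {1, 2, 3, 4, 5, 7}, so each is used; only u can be 5, hence u = 5.
Among the 5 still-open variables, 4 fits only t (and all 5 values in {1, 2, 3, 4, 7} must be used), so t = 4.
The 2 variables v and x are confined to {1, 7}, which locks those values in; drop them from y.
No further eliminations apply; x can still be any of 1, 7.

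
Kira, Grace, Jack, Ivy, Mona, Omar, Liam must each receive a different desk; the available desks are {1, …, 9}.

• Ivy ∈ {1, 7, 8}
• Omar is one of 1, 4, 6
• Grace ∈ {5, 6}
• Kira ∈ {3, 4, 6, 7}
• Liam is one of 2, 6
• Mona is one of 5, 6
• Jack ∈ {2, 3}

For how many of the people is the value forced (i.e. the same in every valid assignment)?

2

The 2 variables Grace and Mona are confined to {5, 6}, which locks those values in; drop them from Kira, Omar, Liam.
Liam's domain is down to {2}, so Liam = 2. Strike 2 from Jack.
Jack has just one choice, so Jack = 3. Remove 3 from Kira.
Determined: Jack=3, Liam=2. The other people each still have more than one consistent value. That makes 2.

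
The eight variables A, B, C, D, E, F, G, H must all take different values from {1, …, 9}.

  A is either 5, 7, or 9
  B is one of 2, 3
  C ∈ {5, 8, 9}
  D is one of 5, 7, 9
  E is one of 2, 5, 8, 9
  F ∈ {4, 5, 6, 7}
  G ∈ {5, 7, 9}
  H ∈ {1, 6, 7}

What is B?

A, D, G between them cover only {5, 7, 9} — a naked triple. Remove those values from C, E, F, H.
That leaves C = 8. Eliminate 8 elsewhere: E.
E must be 2 (only option left). Remove 2 from B.
So B = 3.

3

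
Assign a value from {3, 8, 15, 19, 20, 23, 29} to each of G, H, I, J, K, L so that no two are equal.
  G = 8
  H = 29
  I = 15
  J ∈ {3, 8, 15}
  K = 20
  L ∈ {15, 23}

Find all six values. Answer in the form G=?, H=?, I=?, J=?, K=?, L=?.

G=8, H=29, I=15, J=3, K=20, L=23

G's domain is down to {8}, so G = 8. So J can't be 8.
H's domain is down to {29}, so H = 29.
I has just one choice, so I = 15. Eliminate 15 elsewhere: J, L.
J must be 3 (only option left).
That leaves K = 20.
L's domain is down to {23}, so L = 23.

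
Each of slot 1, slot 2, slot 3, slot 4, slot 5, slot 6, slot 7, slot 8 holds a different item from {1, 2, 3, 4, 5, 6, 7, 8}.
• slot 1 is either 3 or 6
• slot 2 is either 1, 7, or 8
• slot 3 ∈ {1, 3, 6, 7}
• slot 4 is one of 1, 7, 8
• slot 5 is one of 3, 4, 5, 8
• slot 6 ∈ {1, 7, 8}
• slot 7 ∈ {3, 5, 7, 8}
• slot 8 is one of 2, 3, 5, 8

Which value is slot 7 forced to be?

The 8 variables together cover exactly {1, 2, 3, 4, 5, 6, 7, 8} — 8 values for 8 variables — and 2 appears only in slot 8's list, so slot 8 = 2.
The 7 still-open variables together cover exactly {1, 3, 4, 5, 6, 7, 8} — 7 values for 7 variables — and 4 appears only in slot 5's list, so slot 5 = 4.
Among the 6 still-open variables, 5 fits only slot 7 (and all 6 values in {1, 3, 5, 6, 7, 8} must be used), so slot 7 = 5.

5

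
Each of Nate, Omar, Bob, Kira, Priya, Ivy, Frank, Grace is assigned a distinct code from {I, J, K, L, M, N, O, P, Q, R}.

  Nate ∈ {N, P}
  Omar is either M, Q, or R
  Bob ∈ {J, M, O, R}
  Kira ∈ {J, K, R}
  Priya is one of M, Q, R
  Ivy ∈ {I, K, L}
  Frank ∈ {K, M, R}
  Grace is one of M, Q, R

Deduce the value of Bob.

Omar, Priya, Grace share exactly the 3 values {M, Q, R}; by pigeonhole those values go to them, so strike M, Q, R from Bob, Kira, Frank.
Frank must be K (only option left). Strike K from Kira, Ivy.
Kira's domain is down to {J}, so Kira = J. Strike J from Bob.
So Bob = O.

O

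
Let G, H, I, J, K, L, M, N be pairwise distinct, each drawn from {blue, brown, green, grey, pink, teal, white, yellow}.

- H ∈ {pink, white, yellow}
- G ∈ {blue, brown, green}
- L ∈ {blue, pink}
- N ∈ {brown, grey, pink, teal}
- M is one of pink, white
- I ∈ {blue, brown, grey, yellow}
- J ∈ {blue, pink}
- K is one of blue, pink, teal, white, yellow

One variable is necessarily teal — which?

K

The 8 variables together cover exactly {blue, brown, green, grey, pink, teal, white, yellow} — 8 values for 8 variables — and green appears only in G's list, so G = green.
J and L between them cover only {blue, pink} — a naked pair. Remove those values from H, I, K, M, N.
That leaves M = white. Strike white from H, K.
H's domain is down to {yellow}, so H = yellow. So I, K can't be yellow.
So teal goes to K.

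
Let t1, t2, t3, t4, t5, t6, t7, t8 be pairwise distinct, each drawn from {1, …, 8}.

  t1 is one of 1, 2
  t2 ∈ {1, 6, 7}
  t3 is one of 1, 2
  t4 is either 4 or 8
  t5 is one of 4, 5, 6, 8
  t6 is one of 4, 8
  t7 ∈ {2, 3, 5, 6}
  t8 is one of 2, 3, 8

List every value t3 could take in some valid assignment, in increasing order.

Among the 8 variables, 7 fits only t2 (and all 8 values in {1, 2, 3, 4, 5, 6, 7, 8} must be used), so t2 = 7.
The 2 variables t1 and t3 are confined to {1, 2}, which locks those values in; drop them from t7, t8.
t4 and t6 share exactly the 2 values {4, 8}; by pigeonhole those values go to them, so strike 4, 8 from t5, t8.
That leaves t8 = 3. Remove 3 from t7.
No further eliminations apply; t3 can still be any of 1, 2.

1, 2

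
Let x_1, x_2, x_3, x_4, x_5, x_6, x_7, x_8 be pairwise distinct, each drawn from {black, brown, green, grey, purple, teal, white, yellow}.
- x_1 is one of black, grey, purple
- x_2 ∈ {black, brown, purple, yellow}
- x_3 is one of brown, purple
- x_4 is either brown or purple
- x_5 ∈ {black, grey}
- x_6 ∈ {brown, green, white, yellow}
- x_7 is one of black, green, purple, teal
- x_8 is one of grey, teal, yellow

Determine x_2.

yellow

The 8 variables draw from only 8 values {black, brown, green, grey, purple, teal, white, yellow}, so each is used; only x_6 can be white, hence x_6 = white.
The 7 still-open variables draw from only 7 values {black, brown, green, grey, purple, teal, yellow}, so each is used; only x_7 can be green, hence x_7 = green.
The 6 still-open variables together cover exactly {black, brown, grey, purple, teal, yellow} — 6 values for 6 variables — and teal appears only in x_8's list, so x_8 = teal.
Among the 5 still-open variables, yellow fits only x_2 (and all 5 values in {black, brown, grey, purple, yellow} must be used), so x_2 = yellow.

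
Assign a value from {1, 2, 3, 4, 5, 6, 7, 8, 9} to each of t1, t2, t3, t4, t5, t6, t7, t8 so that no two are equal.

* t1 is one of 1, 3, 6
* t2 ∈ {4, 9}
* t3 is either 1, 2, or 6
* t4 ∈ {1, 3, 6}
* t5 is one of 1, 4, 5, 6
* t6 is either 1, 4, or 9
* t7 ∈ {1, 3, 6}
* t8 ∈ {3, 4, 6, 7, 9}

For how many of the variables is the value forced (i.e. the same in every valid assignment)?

3

The 8 variables together cover exactly {1, 2, 3, 4, 5, 6, 7, 9} — 8 values for 8 variables — and 2 appears only in t3's list, so t3 = 2.
The 7 still-open variables draw from only 7 values {1, 3, 4, 5, 6, 7, 9}, so each is used; only t5 can be 5, hence t5 = 5.
The 6 still-open variables together cover exactly {1, 3, 4, 6, 7, 9} — 6 values for 6 variables — and 7 appears only in t8's list, so t8 = 7.
t1, t4, t7 between them cover only {1, 3, 6} — a naked triple. Remove those values from t6.
Determined: t3=2, t5=5, t8=7. The other variables each still have more than one consistent value. That makes 3.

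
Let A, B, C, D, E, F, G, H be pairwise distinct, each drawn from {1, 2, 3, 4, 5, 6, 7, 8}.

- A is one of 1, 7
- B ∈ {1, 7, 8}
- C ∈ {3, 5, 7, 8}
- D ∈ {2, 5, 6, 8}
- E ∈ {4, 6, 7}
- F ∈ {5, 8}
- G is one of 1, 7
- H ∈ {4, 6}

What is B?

The 8 variables draw from only 8 values {1, 2, 3, 4, 5, 6, 7, 8}, so each is used; only D can be 2, hence D = 2.
Among the 7 still-open variables, 3 fits only C (and all 7 values in {1, 3, 4, 5, 6, 7, 8} must be used), so C = 3.
The 6 still-open variables draw from only 6 values {1, 4, 5, 6, 7, 8}, so each is used; only F can be 5, hence F = 5.
Among the 5 still-open variables, 8 fits only B (and all 5 values in {1, 4, 6, 7, 8} must be used), so B = 8.

8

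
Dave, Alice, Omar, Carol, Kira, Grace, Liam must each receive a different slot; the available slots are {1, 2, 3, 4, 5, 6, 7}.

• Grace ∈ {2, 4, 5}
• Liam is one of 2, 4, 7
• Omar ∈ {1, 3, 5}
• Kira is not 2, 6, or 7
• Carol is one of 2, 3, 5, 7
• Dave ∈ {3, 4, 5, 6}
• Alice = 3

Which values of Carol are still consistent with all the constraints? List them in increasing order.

Alice has just one choice, so Alice = 3. So Dave, Omar, Carol, Kira can't be 3.
Among the 6 still-open variables, 6 fits only Dave (and all 6 values in {1, 2, 4, 5, 6, 7} must be used), so Dave = 6.
No further eliminations apply; Carol can still be any of 2, 5, 7.

2, 5, 7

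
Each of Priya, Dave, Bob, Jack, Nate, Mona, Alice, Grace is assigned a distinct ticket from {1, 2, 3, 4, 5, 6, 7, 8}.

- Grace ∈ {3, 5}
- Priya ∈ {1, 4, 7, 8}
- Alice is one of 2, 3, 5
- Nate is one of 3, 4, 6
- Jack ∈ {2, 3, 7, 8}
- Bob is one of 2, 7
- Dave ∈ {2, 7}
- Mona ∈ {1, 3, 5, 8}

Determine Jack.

The 8 variables draw from only 8 values {1, 2, 3, 4, 5, 6, 7, 8}, so each is used; only Nate can be 6, hence Nate = 6.
The 7 still-open variables draw from only 7 values {1, 2, 3, 4, 5, 7, 8}, so each is used; only Priya can be 4, hence Priya = 4.
The 6 still-open variables together cover exactly {1, 2, 3, 5, 7, 8} — 6 values for 6 variables — and 1 appears only in Mona's list, so Mona = 1.
The 5 still-open variables draw from only 5 values {2, 3, 5, 7, 8}, so each is used; only Jack can be 8, hence Jack = 8.

8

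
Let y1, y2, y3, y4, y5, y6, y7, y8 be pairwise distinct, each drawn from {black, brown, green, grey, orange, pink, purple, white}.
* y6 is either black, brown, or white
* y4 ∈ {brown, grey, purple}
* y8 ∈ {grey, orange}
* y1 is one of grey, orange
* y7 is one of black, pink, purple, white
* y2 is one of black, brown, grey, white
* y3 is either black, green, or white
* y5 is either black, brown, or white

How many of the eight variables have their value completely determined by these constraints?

3

Among the 8 variables, green fits only y3 (and all 8 values in {black, brown, green, grey, orange, pink, purple, white} must be used), so y3 = green.
Among the 7 still-open variables, pink fits only y7 (and all 7 values in {black, brown, grey, orange, pink, purple, white} must be used), so y7 = pink.
The 6 still-open variables draw from only 6 values {black, brown, grey, orange, purple, white}, so each is used; only y4 can be purple, hence y4 = purple.
y1 and y8 share exactly the 2 values {grey, orange}; by pigeonhole those values go to them, so strike grey, orange from y2.
Determined: y3=green, y4=purple, y7=pink. The other variables each still have more than one consistent value. That makes 3.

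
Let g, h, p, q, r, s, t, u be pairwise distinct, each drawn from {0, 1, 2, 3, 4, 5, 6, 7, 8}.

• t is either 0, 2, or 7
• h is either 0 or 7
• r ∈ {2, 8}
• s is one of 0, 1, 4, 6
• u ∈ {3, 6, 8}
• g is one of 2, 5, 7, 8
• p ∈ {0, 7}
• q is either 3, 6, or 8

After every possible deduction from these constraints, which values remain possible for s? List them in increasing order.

1, 4

h and p between them cover only {0, 7} — a naked pair. Remove those values from g, s, t.
t's domain is down to {2}, so t = 2. Eliminate 2 elsewhere: g, r.
That leaves r = 8. Strike 8 from g, q, u.
g has just one choice, so g = 5.
The 2 variables q and u are confined to {3, 6}, which locks those values in; drop them from s.
No further eliminations apply; s can still be any of 1, 4.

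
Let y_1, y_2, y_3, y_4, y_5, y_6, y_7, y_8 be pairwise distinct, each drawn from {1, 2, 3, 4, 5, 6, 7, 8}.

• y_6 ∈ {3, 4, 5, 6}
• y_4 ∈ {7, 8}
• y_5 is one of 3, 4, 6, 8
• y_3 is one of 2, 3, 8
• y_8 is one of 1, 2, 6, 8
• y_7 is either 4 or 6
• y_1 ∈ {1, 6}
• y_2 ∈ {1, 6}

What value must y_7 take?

The 8 variables draw from only 8 values {1, 2, 3, 4, 5, 6, 7, 8}, so each is used; only y_6 can be 5, hence y_6 = 5.
The 7 still-open variables draw from only 7 values {1, 2, 3, 4, 6, 7, 8}, so each is used; only y_4 can be 7, hence y_4 = 7.
y_1 and y_2 between them cover only {1, 6} — a naked pair. Remove those values from y_5, y_7, y_8.
So y_7 = 4.

4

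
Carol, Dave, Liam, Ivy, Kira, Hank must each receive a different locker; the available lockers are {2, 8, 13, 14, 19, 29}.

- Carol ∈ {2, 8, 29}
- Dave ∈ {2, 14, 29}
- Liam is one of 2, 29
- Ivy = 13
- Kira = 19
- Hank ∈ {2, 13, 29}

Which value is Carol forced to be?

8

Ivy must be 13 (only option left). Remove 13 from Hank.
Kira must be 19 (only option left).
Among the 4 still-open variables, 8 fits only Carol (and all 4 values in {2, 8, 14, 29} must be used), so Carol = 8.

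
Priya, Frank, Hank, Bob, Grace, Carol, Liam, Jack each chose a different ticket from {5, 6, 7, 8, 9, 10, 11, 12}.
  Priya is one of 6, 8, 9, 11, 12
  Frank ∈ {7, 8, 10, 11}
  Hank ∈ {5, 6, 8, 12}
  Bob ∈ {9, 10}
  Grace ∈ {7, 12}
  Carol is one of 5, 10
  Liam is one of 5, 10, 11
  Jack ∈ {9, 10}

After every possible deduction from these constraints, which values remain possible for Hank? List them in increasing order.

6, 8, 12

The 2 variables Bob and Jack are confined to {9, 10}, which locks those values in; drop them from Priya, Frank, Carol, Liam.
Carol's domain is down to {5}, so Carol = 5. Eliminate 5 elsewhere: Hank, Liam.
Liam's domain is down to {11}, so Liam = 11. Eliminate 11 elsewhere: Priya, Frank.
No further eliminations apply; Hank can still be any of 6, 8, 12.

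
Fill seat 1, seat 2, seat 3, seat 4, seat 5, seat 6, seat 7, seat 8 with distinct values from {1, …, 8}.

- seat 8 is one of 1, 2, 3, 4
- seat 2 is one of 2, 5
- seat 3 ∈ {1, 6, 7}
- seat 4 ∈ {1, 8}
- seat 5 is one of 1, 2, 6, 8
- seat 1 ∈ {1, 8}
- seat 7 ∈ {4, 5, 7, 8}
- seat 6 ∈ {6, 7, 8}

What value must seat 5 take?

2

The 8 variables together cover exactly {1, 2, 3, 4, 5, 6, 7, 8} — 8 values for 8 variables — and 3 appears only in seat 8's list, so seat 8 = 3.
The 7 still-open variables together cover exactly {1, 2, 4, 5, 6, 7, 8} — 7 values for 7 variables — and 4 appears only in seat 7's list, so seat 7 = 4.
The 6 still-open variables together cover exactly {1, 2, 5, 6, 7, 8} — 6 values for 6 variables — and 5 appears only in seat 2's list, so seat 2 = 5.
The 5 still-open variables draw from only 5 values {1, 2, 6, 7, 8}, so each is used; only seat 5 can be 2, hence seat 5 = 2.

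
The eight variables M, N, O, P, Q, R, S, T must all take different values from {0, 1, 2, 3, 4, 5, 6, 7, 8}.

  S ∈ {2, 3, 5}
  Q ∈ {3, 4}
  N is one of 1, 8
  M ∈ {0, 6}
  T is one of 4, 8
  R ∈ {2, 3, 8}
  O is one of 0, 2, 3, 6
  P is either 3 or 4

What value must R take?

2

The 8 variables draw from only 8 values {0, 1, 2, 3, 4, 5, 6, 8}, so each is used; only N can be 1, hence N = 1.
The 7 still-open variables draw from only 7 values {0, 2, 3, 4, 5, 6, 8}, so each is used; only S can be 5, hence S = 5.
P and Q between them cover only {3, 4} — a naked pair. Remove those values from O, R, T.
That leaves T = 8. Strike 8 from R.
So R = 2.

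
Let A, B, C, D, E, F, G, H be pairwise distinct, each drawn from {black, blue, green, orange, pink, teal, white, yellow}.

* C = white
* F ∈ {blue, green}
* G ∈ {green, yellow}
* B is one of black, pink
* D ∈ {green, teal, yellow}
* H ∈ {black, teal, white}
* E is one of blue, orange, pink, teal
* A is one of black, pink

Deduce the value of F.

C's domain is down to {white}, so C = white. So H can't be white.
The 7 still-open variables together cover exactly {black, blue, green, orange, pink, teal, yellow} — 7 values for 7 variables — and orange appears only in E's list, so E = orange.
The 6 still-open variables together cover exactly {black, blue, green, pink, teal, yellow} — 6 values for 6 variables — and blue appears only in F's list, so F = blue.

blue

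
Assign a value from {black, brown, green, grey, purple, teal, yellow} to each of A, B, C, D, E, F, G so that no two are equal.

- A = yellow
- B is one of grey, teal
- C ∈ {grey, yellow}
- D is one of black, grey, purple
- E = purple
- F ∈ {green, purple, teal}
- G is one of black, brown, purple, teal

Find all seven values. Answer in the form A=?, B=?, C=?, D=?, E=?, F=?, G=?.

A's domain is down to {yellow}, so A = yellow. Strike yellow from C.
That leaves C = grey. Strike grey from B, D.
E has just one choice, so E = purple. Strike purple from D, F, G.
That leaves B = teal. Strike teal from F, G.
D's domain is down to {black}, so D = black. Remove black from G.
That leaves F = green.
G must be brown (only option left).

A=yellow, B=teal, C=grey, D=black, E=purple, F=green, G=brown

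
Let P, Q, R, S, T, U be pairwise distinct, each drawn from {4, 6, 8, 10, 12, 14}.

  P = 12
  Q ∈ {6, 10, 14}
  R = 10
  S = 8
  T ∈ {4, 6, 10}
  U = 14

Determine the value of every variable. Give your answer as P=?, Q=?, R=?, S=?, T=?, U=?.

P=12, Q=6, R=10, S=8, T=4, U=14

P's domain is down to {12}, so P = 12.
R has just one choice, so R = 10. So Q, T can't be 10.
That leaves S = 8.
That leaves U = 14. Eliminate 14 elsewhere: Q.
Q has just one choice, so Q = 6. Strike 6 from T.
T has just one choice, so T = 4.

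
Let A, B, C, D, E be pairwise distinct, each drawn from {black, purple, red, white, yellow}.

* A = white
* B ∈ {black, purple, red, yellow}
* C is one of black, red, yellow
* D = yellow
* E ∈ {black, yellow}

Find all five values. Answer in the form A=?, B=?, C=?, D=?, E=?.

A=white, B=purple, C=red, D=yellow, E=black

A's domain is down to {white}, so A = white.
That leaves D = yellow. So B, C, E can't be yellow.
That leaves E = black. Strike black from B, C.
C must be red (only option left). So B can't be red.
B has just one choice, so B = purple.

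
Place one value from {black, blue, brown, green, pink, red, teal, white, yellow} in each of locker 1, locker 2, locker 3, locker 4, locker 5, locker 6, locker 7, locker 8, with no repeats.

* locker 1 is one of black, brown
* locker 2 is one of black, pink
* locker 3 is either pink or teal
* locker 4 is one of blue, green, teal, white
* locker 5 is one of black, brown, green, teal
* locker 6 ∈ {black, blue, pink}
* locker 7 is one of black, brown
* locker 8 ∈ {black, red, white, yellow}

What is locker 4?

locker 1 and locker 7 between them cover only {black, brown} — a naked pair. Remove those values from locker 2, locker 5, locker 6, locker 8.
locker 2's domain is down to {pink}, so locker 2 = pink. Strike pink from locker 3, locker 6.
locker 3 must be teal (only option left). Eliminate teal elsewhere: locker 4, locker 5.
locker 5's domain is down to {green}, so locker 5 = green. So locker 4 can't be green.
locker 6 has just one choice, so locker 6 = blue. So locker 4 can't be blue.
So locker 4 = white.

white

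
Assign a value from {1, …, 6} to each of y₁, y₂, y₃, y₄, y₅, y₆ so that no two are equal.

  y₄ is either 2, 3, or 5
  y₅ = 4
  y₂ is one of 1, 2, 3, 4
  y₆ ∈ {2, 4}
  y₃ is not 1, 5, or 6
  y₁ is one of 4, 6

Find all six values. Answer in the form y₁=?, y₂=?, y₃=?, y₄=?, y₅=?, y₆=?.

y₁=6, y₂=1, y₃=3, y₄=5, y₅=4, y₆=2

y₅'s domain is down to {4}, so y₅ = 4. Remove 4 from y₁, y₂, y₃, y₆.
y₆'s domain is down to {2}, so y₆ = 2. Strike 2 from y₂, y₃, y₄.
y₁'s domain is down to {6}, so y₁ = 6.
y₃ has just one choice, so y₃ = 3. Strike 3 from y₂, y₄.
y₄ has just one choice, so y₄ = 5.
y₂ must be 1 (only option left).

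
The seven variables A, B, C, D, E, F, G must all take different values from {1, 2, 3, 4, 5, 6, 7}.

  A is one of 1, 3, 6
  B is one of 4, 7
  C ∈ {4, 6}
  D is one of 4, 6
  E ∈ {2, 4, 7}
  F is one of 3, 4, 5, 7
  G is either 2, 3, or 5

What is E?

2

The 7 variables draw from only 7 values {1, 2, 3, 4, 5, 6, 7}, so each is used; only A can be 1, hence A = 1.
C and D between them cover only {4, 6} — a naked pair. Remove those values from B, E, F.
B's domain is down to {7}, so B = 7. Remove 7 from E, F.
So E = 2.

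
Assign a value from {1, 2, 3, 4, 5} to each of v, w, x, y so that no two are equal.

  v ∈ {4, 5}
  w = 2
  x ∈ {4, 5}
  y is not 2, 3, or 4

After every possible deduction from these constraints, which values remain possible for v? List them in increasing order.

4, 5

w's domain is down to {2}, so w = 2.
The 3 still-open variables draw from only 3 values {1, 4, 5}, so each is used; only y can be 1, hence y = 1.
No further eliminations apply; v can still be any of 4, 5.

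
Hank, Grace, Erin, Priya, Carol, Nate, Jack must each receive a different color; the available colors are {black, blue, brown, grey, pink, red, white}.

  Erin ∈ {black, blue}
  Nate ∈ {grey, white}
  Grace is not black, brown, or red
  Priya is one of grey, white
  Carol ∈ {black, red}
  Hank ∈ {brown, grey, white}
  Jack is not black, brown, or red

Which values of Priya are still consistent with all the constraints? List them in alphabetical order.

grey, white

The 7 variables draw from only 7 values {black, blue, brown, grey, pink, red, white}, so each is used; only Hank can be brown, hence Hank = brown.
Among the 6 still-open variables, red fits only Carol (and all 6 values in {black, blue, grey, pink, red, white} must be used), so Carol = red.
Among the 5 still-open variables, black fits only Erin (and all 5 values in {black, blue, grey, pink, white} must be used), so Erin = black.
Priya and Nate between them cover only {grey, white} — a naked pair. Remove those values from Grace, Jack.
No further eliminations apply; Priya can still be any of grey, white.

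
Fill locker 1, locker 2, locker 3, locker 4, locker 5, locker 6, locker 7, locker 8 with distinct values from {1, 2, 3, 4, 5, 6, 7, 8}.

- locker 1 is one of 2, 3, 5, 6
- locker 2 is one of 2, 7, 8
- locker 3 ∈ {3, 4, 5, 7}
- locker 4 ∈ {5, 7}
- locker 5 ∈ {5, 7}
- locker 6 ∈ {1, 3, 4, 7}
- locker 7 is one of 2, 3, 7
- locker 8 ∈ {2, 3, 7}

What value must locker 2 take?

8

The 8 variables draw from only 8 values {1, 2, 3, 4, 5, 6, 7, 8}, so each is used; only locker 6 can be 1, hence locker 6 = 1.
Among the 7 still-open variables, 4 fits only locker 3 (and all 7 values in {2, 3, 4, 5, 6, 7, 8} must be used), so locker 3 = 4.
Among the 6 still-open variables, 6 fits only locker 1 (and all 6 values in {2, 3, 5, 6, 7, 8} must be used), so locker 1 = 6.
Among the 5 still-open variables, 8 fits only locker 2 (and all 5 values in {2, 3, 5, 7, 8} must be used), so locker 2 = 8.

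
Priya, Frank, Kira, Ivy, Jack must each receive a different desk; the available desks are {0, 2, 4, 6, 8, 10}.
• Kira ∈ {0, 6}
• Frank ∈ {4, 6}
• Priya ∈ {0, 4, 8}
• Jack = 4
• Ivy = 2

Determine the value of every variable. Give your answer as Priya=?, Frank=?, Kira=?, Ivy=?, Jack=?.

Priya=8, Frank=6, Kira=0, Ivy=2, Jack=4

Ivy's domain is down to {2}, so Ivy = 2.
Jack's domain is down to {4}, so Jack = 4. So Priya, Frank can't be 4.
Frank has just one choice, so Frank = 6. Eliminate 6 elsewhere: Kira.
That leaves Kira = 0. So Priya can't be 0.
Priya's domain is down to {8}, so Priya = 8.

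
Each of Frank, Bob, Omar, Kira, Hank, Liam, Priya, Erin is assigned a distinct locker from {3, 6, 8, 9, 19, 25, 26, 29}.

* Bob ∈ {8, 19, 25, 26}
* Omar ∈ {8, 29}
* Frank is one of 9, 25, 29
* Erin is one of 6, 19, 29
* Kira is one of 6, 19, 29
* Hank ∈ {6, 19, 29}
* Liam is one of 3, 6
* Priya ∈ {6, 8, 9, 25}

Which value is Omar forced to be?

Among the 8 variables, 3 fits only Liam (and all 8 values in {3, 6, 8, 9, 19, 25, 26, 29} must be used), so Liam = 3.
The 7 still-open variables draw from only 7 values {6, 8, 9, 19, 25, 26, 29}, so each is used; only Bob can be 26, hence Bob = 26.
Kira, Hank, Erin between them cover only {6, 19, 29} — a naked triple. Remove those values from Frank, Omar, Priya.
So Omar = 8.

8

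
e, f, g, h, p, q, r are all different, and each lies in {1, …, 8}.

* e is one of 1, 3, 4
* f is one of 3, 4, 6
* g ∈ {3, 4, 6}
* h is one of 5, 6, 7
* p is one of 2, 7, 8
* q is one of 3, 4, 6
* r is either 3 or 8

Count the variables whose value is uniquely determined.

The 3 variables f, g, q are confined to {3, 4, 6}, which locks those values in; drop them from e, h, r.
e has just one choice, so e = 1.
r must be 8 (only option left). Eliminate 8 elsewhere: p.
Determined: e=1, r=8. The other variables each still have more than one consistent value. That makes 2.

2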